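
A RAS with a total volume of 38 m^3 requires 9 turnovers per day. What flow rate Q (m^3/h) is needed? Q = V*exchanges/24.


Daily recirculation volume = 38 m^3 * 9 = 342 m^3/day
Flow rate Q = daily volume / 24 h = 342 / 24 = 14.25 m^3/h

14.25 m^3/h


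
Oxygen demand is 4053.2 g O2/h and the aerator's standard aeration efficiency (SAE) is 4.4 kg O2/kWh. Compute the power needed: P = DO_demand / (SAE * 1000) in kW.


SAE in g O2/kWh = 4.4 * 1000 = 4400 g/kWh
P = DO_demand / SAE_g = 4053.2 / 4400 = 0.921182 kW

0.921182 kW


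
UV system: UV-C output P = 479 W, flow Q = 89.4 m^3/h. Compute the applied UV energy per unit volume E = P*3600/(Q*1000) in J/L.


Energy delivered per hour = 479 W * 3600 s = 1724400 J/h
Volume treated per hour = 89.4 m^3/h * 1000 = 89400 L/h
dose = 1724400 / 89400 = 19.2886 J/L

19.2886 J/L


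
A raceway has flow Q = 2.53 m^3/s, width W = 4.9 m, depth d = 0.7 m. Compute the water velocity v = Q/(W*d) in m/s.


Cross-sectional area = W * d = 4.9 * 0.7 = 3.43 m^2
Velocity = Q / A = 2.53 / 3.43 = 0.737609 m/s

0.737609 m/s


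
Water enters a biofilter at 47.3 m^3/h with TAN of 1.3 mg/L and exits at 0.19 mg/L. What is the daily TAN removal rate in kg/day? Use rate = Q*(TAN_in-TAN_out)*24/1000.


Concentration drop: TAN_in - TAN_out = 1.3 - 0.19 = 1.11 mg/L
Hourly TAN removed = Q * dTAN = 47.3 m^3/h * 1.11 mg/L = 52.503 g/h  (m^3/h * mg/L = g/h)
Daily TAN removed = 52.503 * 24 = 1260.072 g/day
Convert to kg/day: 1260.072 / 1000 = 1.260072 kg/day

1.260072 kg/day


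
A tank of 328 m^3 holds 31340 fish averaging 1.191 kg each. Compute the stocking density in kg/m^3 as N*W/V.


Total biomass = 31340 fish * 1.191 kg = 37325.94 kg
Density = total biomass / volume = 37325.94 / 328 = 113.799 kg/m^3

113.799 kg/m^3


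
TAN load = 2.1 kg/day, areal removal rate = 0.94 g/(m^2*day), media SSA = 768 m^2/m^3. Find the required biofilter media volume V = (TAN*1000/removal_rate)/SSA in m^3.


A = 2.1*1000 / 0.94 = 2234.0426 m^2
V = 2234.0426 / 768 = 2.90891

2.90891 m^3


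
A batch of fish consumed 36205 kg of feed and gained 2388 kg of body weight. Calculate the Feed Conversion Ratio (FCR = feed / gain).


FCR = feed consumed / weight gained
FCR = 36205 kg / 2388 kg = 15.1612

15.1612


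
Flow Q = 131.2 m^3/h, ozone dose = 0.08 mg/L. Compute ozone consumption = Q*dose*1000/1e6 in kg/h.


O3 demand (mg/h) = Q * dose * 1000 = 131.2 * 0.08 * 1000 = 10496 mg/h
Convert mg to kg: 10496 / 1e6 = 0.010496 kg/h

0.010496 kg/h


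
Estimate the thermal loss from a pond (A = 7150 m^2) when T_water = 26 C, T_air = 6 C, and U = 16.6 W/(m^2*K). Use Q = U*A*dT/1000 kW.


Temperature difference dT = 26 - 6 = 20 K
Heat loss (W) = U * A * dT = 16.6 * 7150 * 20 = 2373800 W
Convert to kW: 2373800 / 1000 = 2373.8 kW

2373.8 kW


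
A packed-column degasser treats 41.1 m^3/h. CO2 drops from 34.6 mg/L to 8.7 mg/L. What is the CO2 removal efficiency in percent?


CO2_out / CO2_in = 8.7 / 34.6 = 0.25144509
Fraction remaining = 0.25144509
efficiency = (1 - 0.25144509) * 100 = 74.8555 %

74.8555 %


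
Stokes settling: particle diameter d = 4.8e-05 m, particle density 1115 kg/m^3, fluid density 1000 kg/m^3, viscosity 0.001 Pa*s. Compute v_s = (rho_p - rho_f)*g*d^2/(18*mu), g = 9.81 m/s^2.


Density difference: rho_p - rho_f = 1115 - 1000 = 115 kg/m^3
d^2 = (4.8e-05)^2 = 2.304e-09 m^2
Numerator = (rho_p - rho_f) * g * d^2 = 115 * 9.81 * 2.304e-09 = 2.5992576e-06
Denominator = 18 * mu = 18 * 0.001 = 0.018
v_s = 2.5992576e-06 / 0.018 = 1.44403e-04 m/s
Check: Re = rho_f * v_s * d / mu = 1000 * 1.44403e-04 * 4.8e-05 / 0.001 = 0.00693 < 1, so Stokes' law applies.

1.44403e-04 m/s


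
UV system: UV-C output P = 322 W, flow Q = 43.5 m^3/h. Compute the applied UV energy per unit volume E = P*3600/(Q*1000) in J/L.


Energy delivered per hour = 322 W * 3600 s = 1159200 J/h
Volume treated per hour = 43.5 m^3/h * 1000 = 43500 L/h
dose = 1159200 / 43500 = 26.6483 J/L

26.6483 J/L


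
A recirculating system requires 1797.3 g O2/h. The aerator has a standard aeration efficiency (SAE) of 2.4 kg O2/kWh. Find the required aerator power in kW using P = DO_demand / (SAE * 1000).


SAE in g O2/kWh = 2.4 * 1000 = 2400 g/kWh
P = DO_demand / SAE_g = 1797.3 / 2400 = 0.748875 kW

0.748875 kW


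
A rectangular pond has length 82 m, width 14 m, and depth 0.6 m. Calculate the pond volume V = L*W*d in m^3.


Base area = L * W = 82 * 14 = 1148 m^2
Volume = area * depth = 1148 * 0.6 = 688.8 m^3

688.8 m^3


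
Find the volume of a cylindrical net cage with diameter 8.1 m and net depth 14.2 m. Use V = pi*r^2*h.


r = d/2 = 8.1/2 = 4.05 m
Base area = pi*r^2 = pi*4.05^2 = 51.529974 m^2
Volume = 51.529974 * 14.2 = 731.726 m^3

731.726 m^3


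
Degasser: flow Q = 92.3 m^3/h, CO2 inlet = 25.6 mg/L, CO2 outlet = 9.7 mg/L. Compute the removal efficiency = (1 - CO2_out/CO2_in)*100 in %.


CO2_out / CO2_in = 9.7 / 25.6 = 0.37890625
Fraction remaining = 0.37890625
efficiency = (1 - 0.37890625) * 100 = 62.1094 %

62.1094 %


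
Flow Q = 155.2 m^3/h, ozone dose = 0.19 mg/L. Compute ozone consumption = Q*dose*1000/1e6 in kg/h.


O3 demand (mg/h) = Q * dose * 1000 = 155.2 * 0.19 * 1000 = 29488 mg/h
Convert mg to kg: 29488 / 1e6 = 0.029488 kg/h

0.029488 kg/h


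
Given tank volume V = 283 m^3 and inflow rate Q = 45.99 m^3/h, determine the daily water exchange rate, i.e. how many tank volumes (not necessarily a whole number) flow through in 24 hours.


Daily flow volume = 45.99 m^3/h * 24 h = 1103.76 m^3/day
Exchanges = daily flow / tank volume = 1103.76 / 283 = 3.90021 exchanges/day

3.90021 exchanges/day


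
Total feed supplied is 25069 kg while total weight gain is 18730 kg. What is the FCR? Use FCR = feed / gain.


FCR = feed consumed / weight gained
FCR = 25069 kg / 18730 kg = 1.33844

1.33844


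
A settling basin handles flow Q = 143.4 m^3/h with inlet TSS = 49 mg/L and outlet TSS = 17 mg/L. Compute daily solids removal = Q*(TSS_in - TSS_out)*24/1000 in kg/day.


Concentration drop: TSS_in - TSS_out = 49 - 17 = 32 mg/L
Hourly solids removed = Q * dTSS = 143.4 m^3/h * 32 mg/L = 4588.8 g/h  (m^3/h * mg/L = g/h)
Daily solids removed = 4588.8 * 24 = 110131.2 g/day
Convert g to kg: 110131.2 / 1000 = 110.1312 kg/day

110.1312 kg/day


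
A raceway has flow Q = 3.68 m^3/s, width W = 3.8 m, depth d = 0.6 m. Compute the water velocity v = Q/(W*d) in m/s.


Cross-sectional area = W * d = 3.8 * 0.6 = 2.28 m^2
Velocity = Q / A = 3.68 / 2.28 = 1.61404 m/s

1.61404 m/s


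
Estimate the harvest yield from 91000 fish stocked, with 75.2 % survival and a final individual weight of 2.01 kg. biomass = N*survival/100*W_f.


Survivors = 91000 * 75.2/100 = 68432 fish
Harvest biomass = survivors * W_f = 68432 * 2.01 = 137548.32 kg

137548.32 kg


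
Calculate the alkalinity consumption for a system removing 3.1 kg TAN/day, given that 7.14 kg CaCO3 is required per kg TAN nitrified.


Alkalinity factor: 7.14 kg CaCO3 consumed per kg TAN nitrified
alk = 3.1 kg TAN * 7.14 = 22.134 kg CaCO3/day

22.134 kg CaCO3/day


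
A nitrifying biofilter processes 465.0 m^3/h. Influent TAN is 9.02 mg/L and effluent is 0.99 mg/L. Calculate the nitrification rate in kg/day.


Concentration drop: TAN_in - TAN_out = 9.02 - 0.99 = 8.03 mg/L
Hourly TAN removed = Q * dTAN = 465.0 m^3/h * 8.03 mg/L = 3733.95 g/h  (m^3/h * mg/L = g/h)
Daily TAN removed = 3733.95 * 24 = 89614.8 g/day
Convert to kg/day: 89614.8 / 1000 = 89.6148 kg/day

89.6148 kg/day


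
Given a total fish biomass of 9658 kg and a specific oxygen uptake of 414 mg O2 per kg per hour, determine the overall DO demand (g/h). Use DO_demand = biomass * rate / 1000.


Total O2 consumption (mg/h) = 9658 kg * 414 mg/(kg*h) = 3998412 mg/h
Convert to g/h: 3998412 / 1000 = 3998.412 g/h

3998.412 g/h


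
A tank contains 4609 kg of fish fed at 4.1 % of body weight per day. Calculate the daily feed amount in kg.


Feeding rate fraction = 4.1% / 100 = 0.041
Daily feed = 4609 kg * 0.041 = 188.969 kg/day

188.969 kg/day


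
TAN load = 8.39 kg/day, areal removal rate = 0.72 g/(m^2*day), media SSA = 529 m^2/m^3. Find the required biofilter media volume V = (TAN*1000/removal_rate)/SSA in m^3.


A = 8.39*1000 / 0.72 = 11652.778 m^2
V = 11652.778 / 529 = 22.0279

22.0279 m^3


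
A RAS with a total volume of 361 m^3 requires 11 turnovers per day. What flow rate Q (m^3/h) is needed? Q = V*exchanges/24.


Daily recirculation volume = 361 m^3 * 11 = 3971 m^3/day
Flow rate Q = daily volume / 24 h = 3971 / 24 = 165.458 m^3/h

165.458 m^3/h


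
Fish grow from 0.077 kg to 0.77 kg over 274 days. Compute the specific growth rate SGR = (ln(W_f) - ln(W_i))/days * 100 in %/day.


ln(W_f) = ln(0.77) = -0.26136476
ln(W_i) = ln(0.077) = -2.5639499
ln(W_f) - ln(W_i) = -0.26136476 - -2.5639499 = 2.3025851
SGR = 2.3025851 / 274 * 100 = 0.84036 %/day

0.84036 %/day


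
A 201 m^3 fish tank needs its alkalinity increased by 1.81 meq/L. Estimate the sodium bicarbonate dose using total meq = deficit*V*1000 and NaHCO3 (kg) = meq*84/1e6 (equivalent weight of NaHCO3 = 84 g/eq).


Tank volume in L = 201 m^3 * 1000 = 201000 L
Total meq required = 1.81 meq/L * 201000 L = 363810 meq
NaHCO3 mass = 363810 meq * 84 mg/meq / 1e6 = 30.56 kg

30.56 kg


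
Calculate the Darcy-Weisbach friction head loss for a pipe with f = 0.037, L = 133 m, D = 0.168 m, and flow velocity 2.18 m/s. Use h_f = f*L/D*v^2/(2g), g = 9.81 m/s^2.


v^2 = 2.18^2 = 4.7524 m^2/s^2
L/D = 133/0.168 = 791.66667
h_f = f*(L/D)*v^2/(2g) = 0.037 * 791.66667 * 4.7524 / 19.62 = 7.09509 m

7.09509 m


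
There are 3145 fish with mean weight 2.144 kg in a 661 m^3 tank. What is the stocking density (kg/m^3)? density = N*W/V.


Total biomass = 3145 fish * 2.144 kg = 6742.88 kg
Density = total biomass / volume = 6742.88 / 661 = 10.201 kg/m^3

10.201 kg/m^3


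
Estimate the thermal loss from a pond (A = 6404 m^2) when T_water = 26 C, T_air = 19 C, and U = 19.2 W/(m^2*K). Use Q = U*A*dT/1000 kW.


Temperature difference dT = 26 - 19 = 7 K
Heat loss (W) = U * A * dT = 19.2 * 6404 * 7 = 860697.6 W
Convert to kW: 860697.6 / 1000 = 860.6976 kW

860.6976 kW


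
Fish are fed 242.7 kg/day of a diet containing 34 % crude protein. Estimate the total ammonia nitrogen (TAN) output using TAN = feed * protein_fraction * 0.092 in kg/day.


Protein in feed = 242.7 * 34/100 = 82.518 kg/day
TAN = protein * 0.092 = 82.518 * 0.092 = 7.591656 kg/day

7.591656 kg/day


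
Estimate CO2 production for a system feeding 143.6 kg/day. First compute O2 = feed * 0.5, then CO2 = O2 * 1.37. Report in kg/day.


O2 = 143.6 * 0.5 = 71.8
CO2 = 71.8 * 1.37 = 98.366

98.366 kg/day


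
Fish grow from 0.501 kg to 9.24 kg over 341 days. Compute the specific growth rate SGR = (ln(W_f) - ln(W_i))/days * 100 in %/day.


ln(W_f) = ln(9.24) = 2.2235419
ln(W_i) = ln(0.501) = -0.69114918
ln(W_f) - ln(W_i) = 2.2235419 - -0.69114918 = 2.9146911
SGR = 2.9146911 / 341 * 100 = 0.854748 %/day

0.854748 %/day


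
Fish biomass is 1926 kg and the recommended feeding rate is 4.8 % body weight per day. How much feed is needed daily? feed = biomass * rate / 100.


Feeding rate fraction = 4.8% / 100 = 0.048
Daily feed = 1926 kg * 0.048 = 92.448 kg/day

92.448 kg/day


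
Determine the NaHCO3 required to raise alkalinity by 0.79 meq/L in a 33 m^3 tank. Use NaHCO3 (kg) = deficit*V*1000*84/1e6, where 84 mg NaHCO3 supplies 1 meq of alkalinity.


Tank volume in L = 33 m^3 * 1000 = 33000 L
Total meq required = 0.79 meq/L * 33000 L = 26070 meq
NaHCO3 mass = 26070 meq * 84 mg/meq / 1e6 = 2.18988 kg

2.18988 kg


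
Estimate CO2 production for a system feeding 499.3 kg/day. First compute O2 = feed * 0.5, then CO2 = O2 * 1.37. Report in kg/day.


O2 = 499.3 * 0.5 = 249.65
CO2 = 249.65 * 1.37 = 342.0205

342.0205 kg/day


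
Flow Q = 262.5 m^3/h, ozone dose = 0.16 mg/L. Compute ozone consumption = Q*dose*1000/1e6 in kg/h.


O3 demand (mg/h) = Q * dose * 1000 = 262.5 * 0.16 * 1000 = 42000 mg/h
Convert mg to kg: 42000 / 1e6 = 0.042 kg/h

0.042 kg/h


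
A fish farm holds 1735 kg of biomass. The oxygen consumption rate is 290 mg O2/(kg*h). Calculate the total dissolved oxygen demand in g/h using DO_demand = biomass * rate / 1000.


Total O2 consumption (mg/h) = 1735 kg * 290 mg/(kg*h) = 503150 mg/h
Convert to g/h: 503150 / 1000 = 503.15 g/h

503.15 g/h


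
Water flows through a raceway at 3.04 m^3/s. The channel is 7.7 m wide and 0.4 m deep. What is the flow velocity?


Cross-sectional area = W * d = 7.7 * 0.4 = 3.08 m^2
Velocity = Q / A = 3.04 / 3.08 = 0.987013 m/s

0.987013 m/s


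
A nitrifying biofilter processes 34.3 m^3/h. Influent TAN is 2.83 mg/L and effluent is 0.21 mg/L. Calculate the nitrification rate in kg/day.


Concentration drop: TAN_in - TAN_out = 2.83 - 0.21 = 2.62 mg/L
Hourly TAN removed = Q * dTAN = 34.3 m^3/h * 2.62 mg/L = 89.866 g/h  (m^3/h * mg/L = g/h)
Daily TAN removed = 89.866 * 24 = 2156.784 g/day
Convert to kg/day: 2156.784 / 1000 = 2.156784 kg/day

2.156784 kg/day


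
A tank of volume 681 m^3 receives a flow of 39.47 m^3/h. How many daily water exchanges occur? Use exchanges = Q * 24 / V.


Daily flow volume = 39.47 m^3/h * 24 h = 947.28 m^3/day
Exchanges = daily flow / tank volume = 947.28 / 681 = 1.39101 exchanges/day

1.39101 exchanges/day


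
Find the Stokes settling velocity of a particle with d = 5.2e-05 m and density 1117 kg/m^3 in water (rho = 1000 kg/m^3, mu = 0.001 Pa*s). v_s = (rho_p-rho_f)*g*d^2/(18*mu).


Density difference: rho_p - rho_f = 1117 - 1000 = 117 kg/m^3
d^2 = (5.2e-05)^2 = 2.704e-09 m^2
Numerator = (rho_p - rho_f) * g * d^2 = 117 * 9.81 * 2.704e-09 = 3.1035701e-06
Denominator = 18 * mu = 18 * 0.001 = 0.018
v_s = 3.1035701e-06 / 0.018 = 1.72421e-04 m/s
Check: Re = rho_f * v_s * d / mu = 1000 * 1.72421e-04 * 5.2e-05 / 0.001 = 0.00897 < 1, so Stokes' law applies.

1.72421e-04 m/s


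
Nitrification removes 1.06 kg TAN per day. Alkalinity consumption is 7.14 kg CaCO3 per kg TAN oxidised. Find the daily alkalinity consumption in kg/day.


Alkalinity factor: 7.14 kg CaCO3 consumed per kg TAN nitrified
alk = 1.06 kg TAN * 7.14 = 7.5684 kg CaCO3/day

7.5684 kg CaCO3/day


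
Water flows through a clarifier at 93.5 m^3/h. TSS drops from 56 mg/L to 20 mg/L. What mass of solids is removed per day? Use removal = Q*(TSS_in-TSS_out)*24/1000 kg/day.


Concentration drop: TSS_in - TSS_out = 56 - 20 = 36 mg/L
Hourly solids removed = Q * dTSS = 93.5 m^3/h * 36 mg/L = 3366 g/h  (m^3/h * mg/L = g/h)
Daily solids removed = 3366 * 24 = 80784 g/day
Convert g to kg: 80784 / 1000 = 80.784 kg/day

80.784 kg/day


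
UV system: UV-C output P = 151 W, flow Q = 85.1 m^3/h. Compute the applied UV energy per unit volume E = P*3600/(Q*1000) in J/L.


Energy delivered per hour = 151 W * 3600 s = 543600 J/h
Volume treated per hour = 85.1 m^3/h * 1000 = 85100 L/h
dose = 543600 / 85100 = 6.38778 J/L

6.38778 J/L


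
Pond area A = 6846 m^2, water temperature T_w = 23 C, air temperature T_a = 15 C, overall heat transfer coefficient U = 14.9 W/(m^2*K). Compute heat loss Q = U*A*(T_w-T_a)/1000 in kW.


Temperature difference dT = 23 - 15 = 8 K
Heat loss (W) = U * A * dT = 14.9 * 6846 * 8 = 816043.2 W
Convert to kW: 816043.2 / 1000 = 816.0432 kW

816.0432 kW


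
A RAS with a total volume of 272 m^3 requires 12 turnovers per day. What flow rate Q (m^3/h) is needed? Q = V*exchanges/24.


Daily recirculation volume = 272 m^3 * 12 = 3264 m^3/day
Flow rate Q = daily volume / 24 h = 3264 / 24 = 136 m^3/h

136 m^3/h


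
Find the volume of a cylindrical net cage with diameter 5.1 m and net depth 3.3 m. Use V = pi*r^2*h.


r = d/2 = 5.1/2 = 2.55 m
Base area = pi*r^2 = pi*2.55^2 = 20.428206 m^2
Volume = 20.428206 * 3.3 = 67.4131 m^3

67.4131 m^3


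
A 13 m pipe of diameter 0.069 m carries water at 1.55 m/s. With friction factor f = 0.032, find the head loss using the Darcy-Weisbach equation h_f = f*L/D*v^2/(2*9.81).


v^2 = 1.55^2 = 2.4025 m^2/s^2
L/D = 13/0.069 = 188.4058
h_f = f*(L/D)*v^2/(2g) = 0.032 * 188.4058 * 2.4025 / 19.62 = 0.738259 m

0.738259 m


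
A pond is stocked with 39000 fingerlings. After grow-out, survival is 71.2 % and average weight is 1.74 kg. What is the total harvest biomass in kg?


Survivors = 39000 * 71.2/100 = 27768 fish
Harvest biomass = survivors * W_f = 27768 * 1.74 = 48316.32 kg

48316.32 kg


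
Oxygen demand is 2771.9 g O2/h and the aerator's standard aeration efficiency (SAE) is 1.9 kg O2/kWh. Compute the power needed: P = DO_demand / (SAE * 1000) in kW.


SAE in g O2/kWh = 1.9 * 1000 = 1900 g/kWh
P = DO_demand / SAE_g = 2771.9 / 1900 = 1.45889 kW

1.45889 kW


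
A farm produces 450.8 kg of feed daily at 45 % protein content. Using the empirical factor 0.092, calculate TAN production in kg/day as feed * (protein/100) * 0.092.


Protein in feed = 450.8 * 45/100 = 202.86 kg/day
TAN = protein * 0.092 = 202.86 * 0.092 = 18.66312 kg/day

18.66312 kg/day


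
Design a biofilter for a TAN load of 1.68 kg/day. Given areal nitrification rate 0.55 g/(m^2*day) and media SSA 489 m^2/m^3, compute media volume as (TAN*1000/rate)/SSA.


A = 1.68*1000 / 0.55 = 3054.5455 m^2
V = 3054.5455 / 489 = 6.24651

6.24651 m^3


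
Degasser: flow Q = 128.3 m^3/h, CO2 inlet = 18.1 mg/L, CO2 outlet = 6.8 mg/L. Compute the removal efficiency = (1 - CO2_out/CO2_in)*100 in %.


CO2_out / CO2_in = 6.8 / 18.1 = 0.37569061
Fraction remaining = 0.37569061
efficiency = (1 - 0.37569061) * 100 = 62.4309 %

62.4309 %


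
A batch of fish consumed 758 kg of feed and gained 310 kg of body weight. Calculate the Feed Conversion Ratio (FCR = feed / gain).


FCR = feed consumed / weight gained
FCR = 758 kg / 310 kg = 2.44516

2.44516


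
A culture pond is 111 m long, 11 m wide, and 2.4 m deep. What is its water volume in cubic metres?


Base area = L * W = 111 * 11 = 1221 m^2
Volume = area * depth = 1221 * 2.4 = 2930.4 m^3

2930.4 m^3


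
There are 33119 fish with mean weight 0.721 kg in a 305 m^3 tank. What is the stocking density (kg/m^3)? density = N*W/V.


Total biomass = 33119 fish * 0.721 kg = 23878.799 kg
Density = total biomass / volume = 23878.799 / 305 = 78.2911 kg/m^3

78.2911 kg/m^3


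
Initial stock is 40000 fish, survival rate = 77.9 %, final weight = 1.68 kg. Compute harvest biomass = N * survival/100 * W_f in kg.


Survivors = 40000 * 77.9/100 = 31160 fish
Harvest biomass = survivors * W_f = 31160 * 1.68 = 52348.8 kg

52348.8 kg


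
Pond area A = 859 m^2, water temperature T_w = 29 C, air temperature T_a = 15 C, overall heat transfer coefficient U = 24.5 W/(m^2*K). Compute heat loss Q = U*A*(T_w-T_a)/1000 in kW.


Temperature difference dT = 29 - 15 = 14 K
Heat loss (W) = U * A * dT = 24.5 * 859 * 14 = 294637 W
Convert to kW: 294637 / 1000 = 294.637 kW

294.637 kW


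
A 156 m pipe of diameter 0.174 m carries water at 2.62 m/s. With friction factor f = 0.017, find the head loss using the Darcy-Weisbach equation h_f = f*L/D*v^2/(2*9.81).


v^2 = 2.62^2 = 6.8644 m^2/s^2
L/D = 156/0.174 = 896.55172
h_f = f*(L/D)*v^2/(2g) = 0.017 * 896.55172 * 6.8644 / 19.62 = 5.33246 m

5.33246 m


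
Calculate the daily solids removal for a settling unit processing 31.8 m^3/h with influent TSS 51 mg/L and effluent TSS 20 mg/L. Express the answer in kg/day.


Concentration drop: TSS_in - TSS_out = 51 - 20 = 31 mg/L
Hourly solids removed = Q * dTSS = 31.8 m^3/h * 31 mg/L = 985.8 g/h  (m^3/h * mg/L = g/h)
Daily solids removed = 985.8 * 24 = 23659.2 g/day
Convert g to kg: 23659.2 / 1000 = 23.6592 kg/day

23.6592 kg/day


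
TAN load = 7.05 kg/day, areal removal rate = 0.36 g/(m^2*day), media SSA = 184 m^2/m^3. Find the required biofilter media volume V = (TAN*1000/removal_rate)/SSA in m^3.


A = 7.05*1000 / 0.36 = 19583.333 m^2
V = 19583.333 / 184 = 106.431

106.431 m^3


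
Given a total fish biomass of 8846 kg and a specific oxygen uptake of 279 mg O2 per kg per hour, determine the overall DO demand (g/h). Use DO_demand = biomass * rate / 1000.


Total O2 consumption (mg/h) = 8846 kg * 279 mg/(kg*h) = 2468034 mg/h
Convert to g/h: 2468034 / 1000 = 2468.034 g/h

2468.034 g/h


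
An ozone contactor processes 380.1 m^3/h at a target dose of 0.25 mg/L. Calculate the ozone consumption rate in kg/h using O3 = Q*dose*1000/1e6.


O3 demand (mg/h) = Q * dose * 1000 = 380.1 * 0.25 * 1000 = 95025 mg/h
Convert mg to kg: 95025 / 1e6 = 0.095025 kg/h

0.095025 kg/h


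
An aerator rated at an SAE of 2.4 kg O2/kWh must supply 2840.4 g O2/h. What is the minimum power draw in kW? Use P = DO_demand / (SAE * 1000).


SAE in g O2/kWh = 2.4 * 1000 = 2400 g/kWh
P = DO_demand / SAE_g = 2840.4 / 2400 = 1.1835 kW

1.1835 kW


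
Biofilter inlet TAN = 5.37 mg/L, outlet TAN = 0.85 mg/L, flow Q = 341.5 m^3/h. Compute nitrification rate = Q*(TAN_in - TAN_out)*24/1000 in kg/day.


Concentration drop: TAN_in - TAN_out = 5.37 - 0.85 = 4.52 mg/L
Hourly TAN removed = Q * dTAN = 341.5 m^3/h * 4.52 mg/L = 1543.58 g/h  (m^3/h * mg/L = g/h)
Daily TAN removed = 1543.58 * 24 = 37045.92 g/day
Convert to kg/day: 37045.92 / 1000 = 37.04592 kg/day

37.04592 kg/day


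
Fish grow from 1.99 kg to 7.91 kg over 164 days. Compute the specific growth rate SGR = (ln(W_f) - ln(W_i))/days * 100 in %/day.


ln(W_f) = ln(7.91) = 2.0681278
ln(W_i) = ln(1.99) = 0.68813464
ln(W_f) - ln(W_i) = 2.0681278 - 0.68813464 = 1.3799932
SGR = 1.3799932 / 164 * 100 = 0.841459 %/day

0.841459 %/day


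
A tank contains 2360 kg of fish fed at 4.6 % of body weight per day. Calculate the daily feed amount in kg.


Feeding rate fraction = 4.6% / 100 = 0.046
Daily feed = 2360 kg * 0.046 = 108.56 kg/day

108.56 kg/day


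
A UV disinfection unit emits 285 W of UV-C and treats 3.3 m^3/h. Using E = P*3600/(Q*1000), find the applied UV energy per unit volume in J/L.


Energy delivered per hour = 285 W * 3600 s = 1026000 J/h
Volume treated per hour = 3.3 m^3/h * 1000 = 3300 L/h
dose = 1026000 / 3300 = 310.909 J/L

310.909 J/L


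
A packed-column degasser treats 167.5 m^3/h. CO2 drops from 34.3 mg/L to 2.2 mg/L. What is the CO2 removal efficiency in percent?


CO2_out / CO2_in = 2.2 / 34.3 = 0.064139942
Fraction remaining = 0.064139942
efficiency = (1 - 0.064139942) * 100 = 93.586 %

93.586 %


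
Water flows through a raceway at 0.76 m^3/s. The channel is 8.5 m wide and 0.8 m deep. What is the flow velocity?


Cross-sectional area = W * d = 8.5 * 0.8 = 6.8 m^2
Velocity = Q / A = 0.76 / 6.8 = 0.111765 m/s

0.111765 m/s


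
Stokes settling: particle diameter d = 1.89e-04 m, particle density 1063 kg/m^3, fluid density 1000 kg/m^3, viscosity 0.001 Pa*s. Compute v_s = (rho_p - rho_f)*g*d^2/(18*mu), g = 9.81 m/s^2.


Density difference: rho_p - rho_f = 1063 - 1000 = 63 kg/m^3
d^2 = (1.89e-04)^2 = 3.5721e-08 m^2
Numerator = (rho_p - rho_f) * g * d^2 = 63 * 9.81 * 3.5721e-08 = 2.207665e-05
Denominator = 18 * mu = 18 * 0.001 = 0.018
v_s = 2.207665e-05 / 0.018 = 0.00122648 m/s
Check: Re = rho_f * v_s * d / mu = 1000 * 0.00122648 * 1.89e-04 / 0.001 = 0.232 < 1, so Stokes' law applies.

0.00122648 m/s


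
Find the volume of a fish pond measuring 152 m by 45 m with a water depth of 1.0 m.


Base area = L * W = 152 * 45 = 6840 m^2
Volume = area * depth = 6840 * 1.0 = 6840 m^3

6840 m^3


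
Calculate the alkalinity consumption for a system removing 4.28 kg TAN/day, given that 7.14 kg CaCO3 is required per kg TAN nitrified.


Alkalinity factor: 7.14 kg CaCO3 consumed per kg TAN nitrified
alk = 4.28 kg TAN * 7.14 = 30.5592 kg CaCO3/day

30.5592 kg CaCO3/day


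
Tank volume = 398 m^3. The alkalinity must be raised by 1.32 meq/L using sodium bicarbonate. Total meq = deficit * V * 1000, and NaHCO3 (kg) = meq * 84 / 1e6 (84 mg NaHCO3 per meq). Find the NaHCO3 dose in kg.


Tank volume in L = 398 m^3 * 1000 = 398000 L
Total meq required = 1.32 meq/L * 398000 L = 525360 meq
NaHCO3 mass = 525360 meq * 84 mg/meq / 1e6 = 44.1302 kg

44.1302 kg


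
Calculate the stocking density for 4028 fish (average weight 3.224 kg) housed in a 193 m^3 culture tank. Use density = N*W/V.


Total biomass = 4028 fish * 3.224 kg = 12986.272 kg
Density = total biomass / volume = 12986.272 / 193 = 67.2864 kg/m^3

67.2864 kg/m^3


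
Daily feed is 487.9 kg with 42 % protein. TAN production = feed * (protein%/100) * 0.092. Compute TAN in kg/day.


Protein in feed = 487.9 * 42/100 = 204.918 kg/day
TAN = protein * 0.092 = 204.918 * 0.092 = 18.852456 kg/day

18.852456 kg/day


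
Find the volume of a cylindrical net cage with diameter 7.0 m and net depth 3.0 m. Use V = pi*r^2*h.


r = d/2 = 7.0/2 = 3.5 m
Base area = pi*r^2 = pi*3.5^2 = 38.48451 m^2
Volume = 38.48451 * 3.0 = 115.454 m^3

115.454 m^3


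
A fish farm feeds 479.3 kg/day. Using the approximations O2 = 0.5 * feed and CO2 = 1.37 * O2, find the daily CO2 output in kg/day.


O2 = 479.3 * 0.5 = 239.65
CO2 = 239.65 * 1.37 = 328.3205

328.3205 kg/day


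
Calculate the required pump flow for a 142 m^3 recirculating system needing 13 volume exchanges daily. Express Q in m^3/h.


Daily recirculation volume = 142 m^3 * 13 = 1846 m^3/day
Flow rate Q = daily volume / 24 h = 1846 / 24 = 76.9167 m^3/h

76.9167 m^3/h


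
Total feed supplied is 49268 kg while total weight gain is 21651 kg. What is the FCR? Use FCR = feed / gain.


FCR = feed consumed / weight gained
FCR = 49268 kg / 21651 kg = 2.27555

2.27555


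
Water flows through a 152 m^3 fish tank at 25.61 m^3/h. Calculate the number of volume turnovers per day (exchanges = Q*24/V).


Daily flow volume = 25.61 m^3/h * 24 h = 614.64 m^3/day
Exchanges = daily flow / tank volume = 614.64 / 152 = 4.04368 exchanges/day

4.04368 exchanges/day


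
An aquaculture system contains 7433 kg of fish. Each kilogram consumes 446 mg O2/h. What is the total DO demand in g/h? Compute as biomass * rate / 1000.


Total O2 consumption (mg/h) = 7433 kg * 446 mg/(kg*h) = 3315118 mg/h
Convert to g/h: 3315118 / 1000 = 3315.118 g/h

3315.118 g/h


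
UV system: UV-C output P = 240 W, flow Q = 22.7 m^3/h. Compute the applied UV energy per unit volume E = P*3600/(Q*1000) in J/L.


Energy delivered per hour = 240 W * 3600 s = 864000 J/h
Volume treated per hour = 22.7 m^3/h * 1000 = 22700 L/h
dose = 864000 / 22700 = 38.0617 J/L

38.0617 J/L


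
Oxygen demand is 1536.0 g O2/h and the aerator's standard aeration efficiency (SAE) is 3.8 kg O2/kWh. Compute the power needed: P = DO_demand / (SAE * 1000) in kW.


SAE in g O2/kWh = 3.8 * 1000 = 3800 g/kWh
P = DO_demand / SAE_g = 1536.0 / 3800 = 0.404211 kW

0.404211 kW


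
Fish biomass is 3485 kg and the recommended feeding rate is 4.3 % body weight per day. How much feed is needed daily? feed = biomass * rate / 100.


Feeding rate fraction = 4.3% / 100 = 0.043
Daily feed = 3485 kg * 0.043 = 149.855 kg/day

149.855 kg/day


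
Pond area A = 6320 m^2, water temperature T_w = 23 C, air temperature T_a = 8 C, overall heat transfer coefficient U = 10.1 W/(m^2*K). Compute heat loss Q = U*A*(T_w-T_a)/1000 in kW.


Temperature difference dT = 23 - 8 = 15 K
Heat loss (W) = U * A * dT = 10.1 * 6320 * 15 = 957480 W
Convert to kW: 957480 / 1000 = 957.48 kW

957.48 kW


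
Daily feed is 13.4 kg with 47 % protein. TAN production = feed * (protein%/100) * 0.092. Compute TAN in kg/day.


Protein in feed = 13.4 * 47/100 = 6.298 kg/day
TAN = protein * 0.092 = 6.298 * 0.092 = 0.579416 kg/day

0.579416 kg/day


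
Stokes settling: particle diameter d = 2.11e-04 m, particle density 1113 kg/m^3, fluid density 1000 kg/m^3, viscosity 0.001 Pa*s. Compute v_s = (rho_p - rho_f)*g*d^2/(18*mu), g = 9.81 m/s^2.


Density difference: rho_p - rho_f = 1113 - 1000 = 113 kg/m^3
d^2 = (2.11e-04)^2 = 4.4521e-08 m^2
Numerator = (rho_p - rho_f) * g * d^2 = 113 * 9.81 * 4.4521e-08 = 4.9352864e-05
Denominator = 18 * mu = 18 * 0.001 = 0.018
v_s = 4.9352864e-05 / 0.018 = 0.00274183 m/s
Check: Re = rho_f * v_s * d / mu = 1000 * 0.00274183 * 2.11e-04 / 0.001 = 0.579 < 1, so Stokes' law applies.

0.00274183 m/s


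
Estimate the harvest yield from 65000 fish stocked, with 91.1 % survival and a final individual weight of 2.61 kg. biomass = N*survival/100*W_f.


Survivors = 65000 * 91.1/100 = 59215 fish
Harvest biomass = survivors * W_f = 59215 * 2.61 = 154551.15 kg

154551.15 kg


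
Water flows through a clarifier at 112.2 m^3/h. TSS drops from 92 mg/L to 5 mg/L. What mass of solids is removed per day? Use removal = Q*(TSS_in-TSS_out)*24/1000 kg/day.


Concentration drop: TSS_in - TSS_out = 92 - 5 = 87 mg/L
Hourly solids removed = Q * dTSS = 112.2 m^3/h * 87 mg/L = 9761.4 g/h  (m^3/h * mg/L = g/h)
Daily solids removed = 9761.4 * 24 = 234273.6 g/day
Convert g to kg: 234273.6 / 1000 = 234.2736 kg/day

234.2736 kg/day


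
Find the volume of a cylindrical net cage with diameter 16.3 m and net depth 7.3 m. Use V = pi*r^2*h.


r = d/2 = 16.3/2 = 8.15 m
Base area = pi*r^2 = pi*8.15^2 = 208.67244 m^2
Volume = 208.67244 * 7.3 = 1523.31 m^3

1523.31 m^3


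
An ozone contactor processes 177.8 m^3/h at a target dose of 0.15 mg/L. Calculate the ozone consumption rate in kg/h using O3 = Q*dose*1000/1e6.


O3 demand (mg/h) = Q * dose * 1000 = 177.8 * 0.15 * 1000 = 26670 mg/h
Convert mg to kg: 26670 / 1e6 = 0.02667 kg/h

0.02667 kg/h


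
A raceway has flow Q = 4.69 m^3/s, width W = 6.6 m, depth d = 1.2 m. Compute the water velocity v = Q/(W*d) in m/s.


Cross-sectional area = W * d = 6.6 * 1.2 = 7.92 m^2
Velocity = Q / A = 4.69 / 7.92 = 0.592172 m/s

0.592172 m/s


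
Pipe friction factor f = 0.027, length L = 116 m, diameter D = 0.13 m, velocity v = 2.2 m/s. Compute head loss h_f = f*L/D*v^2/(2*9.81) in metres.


v^2 = 2.2^2 = 4.84 m^2/s^2
L/D = 116/0.13 = 892.30769
h_f = f*(L/D)*v^2/(2g) = 0.027 * 892.30769 * 4.84 / 19.62 = 5.94326 m

5.94326 m


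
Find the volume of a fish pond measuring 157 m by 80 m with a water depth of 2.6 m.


Base area = L * W = 157 * 80 = 12560 m^2
Volume = area * depth = 12560 * 2.6 = 32656 m^3

32656 m^3


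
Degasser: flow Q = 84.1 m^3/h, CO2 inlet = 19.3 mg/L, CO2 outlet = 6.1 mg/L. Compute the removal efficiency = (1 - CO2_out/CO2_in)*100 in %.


CO2_out / CO2_in = 6.1 / 19.3 = 0.31606218
Fraction remaining = 0.31606218
efficiency = (1 - 0.31606218) * 100 = 68.3938 %

68.3938 %


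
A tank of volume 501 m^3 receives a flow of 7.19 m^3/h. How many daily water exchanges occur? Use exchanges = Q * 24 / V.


Daily flow volume = 7.19 m^3/h * 24 h = 172.56 m^3/day
Exchanges = daily flow / tank volume = 172.56 / 501 = 0.344431 exchanges/day

0.344431 exchanges/day


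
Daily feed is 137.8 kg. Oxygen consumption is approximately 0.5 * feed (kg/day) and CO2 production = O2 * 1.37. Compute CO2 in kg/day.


O2 = 137.8 * 0.5 = 68.9
CO2 = 68.9 * 1.37 = 94.393

94.393 kg/day


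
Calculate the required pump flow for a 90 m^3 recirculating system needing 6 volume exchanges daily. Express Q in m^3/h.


Daily recirculation volume = 90 m^3 * 6 = 540 m^3/day
Flow rate Q = daily volume / 24 h = 540 / 24 = 22.5 m^3/h

22.5 m^3/h


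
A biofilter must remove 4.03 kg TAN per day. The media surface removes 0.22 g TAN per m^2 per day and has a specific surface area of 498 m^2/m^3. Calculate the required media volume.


A = 4.03*1000 / 0.22 = 18318.182 m^2
V = 18318.182 / 498 = 36.7835

36.7835 m^3


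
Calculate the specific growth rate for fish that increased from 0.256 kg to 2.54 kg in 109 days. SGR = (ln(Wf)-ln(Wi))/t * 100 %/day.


ln(W_f) = ln(2.54) = 0.93216408
ln(W_i) = ln(0.256) = -1.3625778
ln(W_f) - ln(W_i) = 0.93216408 - -1.3625778 = 2.2947419
SGR = 2.2947419 / 109 * 100 = 2.10527 %/day

2.10527 %/day


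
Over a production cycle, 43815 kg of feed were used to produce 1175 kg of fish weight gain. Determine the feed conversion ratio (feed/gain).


FCR = feed consumed / weight gained
FCR = 43815 kg / 1175 kg = 37.2894

37.2894


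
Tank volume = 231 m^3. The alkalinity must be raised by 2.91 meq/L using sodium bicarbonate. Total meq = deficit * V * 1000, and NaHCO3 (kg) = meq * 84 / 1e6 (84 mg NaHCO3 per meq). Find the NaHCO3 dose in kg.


Tank volume in L = 231 m^3 * 1000 = 231000 L
Total meq required = 2.91 meq/L * 231000 L = 672210 meq
NaHCO3 mass = 672210 meq * 84 mg/meq / 1e6 = 56.4656 kg

56.4656 kg


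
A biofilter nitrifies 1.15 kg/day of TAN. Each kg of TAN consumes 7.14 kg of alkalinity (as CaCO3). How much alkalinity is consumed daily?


Alkalinity factor: 7.14 kg CaCO3 consumed per kg TAN nitrified
alk = 1.15 kg TAN * 7.14 = 8.211 kg CaCO3/day

8.211 kg CaCO3/day


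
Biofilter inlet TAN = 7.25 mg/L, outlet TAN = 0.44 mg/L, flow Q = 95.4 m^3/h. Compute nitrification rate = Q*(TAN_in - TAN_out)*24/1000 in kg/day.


Concentration drop: TAN_in - TAN_out = 7.25 - 0.44 = 6.81 mg/L
Hourly TAN removed = Q * dTAN = 95.4 m^3/h * 6.81 mg/L = 649.674 g/h  (m^3/h * mg/L = g/h)
Daily TAN removed = 649.674 * 24 = 15592.176 g/day
Convert to kg/day: 15592.176 / 1000 = 15.592176 kg/day

15.592176 kg/day


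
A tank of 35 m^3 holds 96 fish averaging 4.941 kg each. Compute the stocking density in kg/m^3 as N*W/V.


Total biomass = 96 fish * 4.941 kg = 474.336 kg
Density = total biomass / volume = 474.336 / 35 = 13.5525 kg/m^3

13.5525 kg/m^3


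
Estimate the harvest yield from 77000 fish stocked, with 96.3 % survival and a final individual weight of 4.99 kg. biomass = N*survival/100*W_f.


Survivors = 77000 * 96.3/100 = 74151 fish
Harvest biomass = survivors * W_f = 74151 * 4.99 = 370013.49 kg

370013.49 kg


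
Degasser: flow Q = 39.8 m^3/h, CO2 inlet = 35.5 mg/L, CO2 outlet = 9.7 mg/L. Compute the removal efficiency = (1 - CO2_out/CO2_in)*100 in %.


CO2_out / CO2_in = 9.7 / 35.5 = 0.27323944
Fraction remaining = 0.27323944
efficiency = (1 - 0.27323944) * 100 = 72.6761 %

72.6761 %


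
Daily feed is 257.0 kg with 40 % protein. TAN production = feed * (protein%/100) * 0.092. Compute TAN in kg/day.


Protein in feed = 257.0 * 40/100 = 102.8 kg/day
TAN = protein * 0.092 = 102.8 * 0.092 = 9.4576 kg/day

9.4576 kg/day


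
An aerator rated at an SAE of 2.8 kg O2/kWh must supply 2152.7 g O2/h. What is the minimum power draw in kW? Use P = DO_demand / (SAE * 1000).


SAE in g O2/kWh = 2.8 * 1000 = 2800 g/kWh
P = DO_demand / SAE_g = 2152.7 / 2800 = 0.768821 kW

0.768821 kW


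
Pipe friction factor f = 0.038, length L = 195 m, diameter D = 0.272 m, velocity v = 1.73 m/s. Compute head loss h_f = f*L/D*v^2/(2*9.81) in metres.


v^2 = 1.73^2 = 2.9929 m^2/s^2
L/D = 195/0.272 = 716.91176
h_f = f*(L/D)*v^2/(2g) = 0.038 * 716.91176 * 2.9929 / 19.62 = 4.15568 m

4.15568 m


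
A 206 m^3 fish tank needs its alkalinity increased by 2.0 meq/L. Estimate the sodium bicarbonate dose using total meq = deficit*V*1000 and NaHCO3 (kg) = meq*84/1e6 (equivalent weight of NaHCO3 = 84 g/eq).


Tank volume in L = 206 m^3 * 1000 = 206000 L
Total meq required = 2.0 meq/L * 206000 L = 412000 meq
NaHCO3 mass = 412000 meq * 84 mg/meq / 1e6 = 34.608 kg

34.608 kg


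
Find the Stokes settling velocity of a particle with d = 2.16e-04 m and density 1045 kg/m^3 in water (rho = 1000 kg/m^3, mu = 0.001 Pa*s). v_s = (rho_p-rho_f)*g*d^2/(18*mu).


Density difference: rho_p - rho_f = 1045 - 1000 = 45 kg/m^3
d^2 = (2.16e-04)^2 = 4.6656e-08 m^2
Numerator = (rho_p - rho_f) * g * d^2 = 45 * 9.81 * 4.6656e-08 = 2.0596291e-05
Denominator = 18 * mu = 18 * 0.001 = 0.018
v_s = 2.0596291e-05 / 0.018 = 0.00114424 m/s
Check: Re = rho_f * v_s * d / mu = 1000 * 0.00114424 * 2.16e-04 / 0.001 = 0.247 < 1, so Stokes' law applies.

0.00114424 m/s


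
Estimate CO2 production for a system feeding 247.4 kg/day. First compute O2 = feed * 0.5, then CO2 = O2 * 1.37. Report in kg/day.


O2 = 247.4 * 0.5 = 123.7
CO2 = 123.7 * 1.37 = 169.469

169.469 kg/day


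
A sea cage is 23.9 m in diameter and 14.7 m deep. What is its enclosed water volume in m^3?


r = d/2 = 23.9/2 = 11.95 m
Base area = pi*r^2 = pi*11.95^2 = 448.62728 m^2
Volume = 448.62728 * 14.7 = 6594.82 m^3

6594.82 m^3


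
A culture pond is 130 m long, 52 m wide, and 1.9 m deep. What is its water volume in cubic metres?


Base area = L * W = 130 * 52 = 6760 m^2
Volume = area * depth = 6760 * 1.9 = 12844 m^3

12844 m^3


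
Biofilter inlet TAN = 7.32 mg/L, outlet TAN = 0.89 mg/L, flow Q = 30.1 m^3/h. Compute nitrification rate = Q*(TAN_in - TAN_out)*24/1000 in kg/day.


Concentration drop: TAN_in - TAN_out = 7.32 - 0.89 = 6.43 mg/L
Hourly TAN removed = Q * dTAN = 30.1 m^3/h * 6.43 mg/L = 193.543 g/h  (m^3/h * mg/L = g/h)
Daily TAN removed = 193.543 * 24 = 4645.032 g/day
Convert to kg/day: 4645.032 / 1000 = 4.645032 kg/day

4.645032 kg/day


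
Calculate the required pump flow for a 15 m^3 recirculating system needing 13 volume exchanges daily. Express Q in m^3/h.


Daily recirculation volume = 15 m^3 * 13 = 195 m^3/day
Flow rate Q = daily volume / 24 h = 195 / 24 = 8.125 m^3/h

8.125 m^3/h


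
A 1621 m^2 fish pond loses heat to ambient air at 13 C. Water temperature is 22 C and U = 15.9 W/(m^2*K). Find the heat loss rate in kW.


Temperature difference dT = 22 - 13 = 9 K
Heat loss (W) = U * A * dT = 15.9 * 1621 * 9 = 231965.1 W
Convert to kW: 231965.1 / 1000 = 231.9651 kW

231.9651 kW


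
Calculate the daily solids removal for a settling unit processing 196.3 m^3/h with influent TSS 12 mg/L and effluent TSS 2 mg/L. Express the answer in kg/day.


Concentration drop: TSS_in - TSS_out = 12 - 2 = 10 mg/L
Hourly solids removed = Q * dTSS = 196.3 m^3/h * 10 mg/L = 1963 g/h  (m^3/h * mg/L = g/h)
Daily solids removed = 1963 * 24 = 47112 g/day
Convert g to kg: 47112 / 1000 = 47.112 kg/day

47.112 kg/day


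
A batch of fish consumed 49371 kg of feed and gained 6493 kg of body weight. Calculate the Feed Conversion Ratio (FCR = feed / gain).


FCR = feed consumed / weight gained
FCR = 49371 kg / 6493 kg = 7.60373

7.60373


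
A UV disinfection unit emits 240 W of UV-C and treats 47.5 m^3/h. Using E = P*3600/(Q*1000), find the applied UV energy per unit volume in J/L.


Energy delivered per hour = 240 W * 3600 s = 864000 J/h
Volume treated per hour = 47.5 m^3/h * 1000 = 47500 L/h
dose = 864000 / 47500 = 18.1895 J/L

18.1895 J/L


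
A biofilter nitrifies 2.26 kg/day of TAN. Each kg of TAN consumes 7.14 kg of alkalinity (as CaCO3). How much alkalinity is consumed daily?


Alkalinity factor: 7.14 kg CaCO3 consumed per kg TAN nitrified
alk = 2.26 kg TAN * 7.14 = 16.1364 kg CaCO3/day

16.1364 kg CaCO3/day


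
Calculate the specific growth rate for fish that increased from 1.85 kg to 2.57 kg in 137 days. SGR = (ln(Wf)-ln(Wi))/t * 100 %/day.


ln(W_f) = ln(2.57) = 0.9439059
ln(W_i) = ln(1.85) = 0.61518564
ln(W_f) - ln(W_i) = 0.9439059 - 0.61518564 = 0.32872026
SGR = 0.32872026 / 137 * 100 = 0.239942 %/day

0.239942 %/day


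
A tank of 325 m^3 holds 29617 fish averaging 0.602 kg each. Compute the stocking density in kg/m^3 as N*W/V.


Total biomass = 29617 fish * 0.602 kg = 17829.434 kg
Density = total biomass / volume = 17829.434 / 325 = 54.8598 kg/m^3

54.8598 kg/m^3


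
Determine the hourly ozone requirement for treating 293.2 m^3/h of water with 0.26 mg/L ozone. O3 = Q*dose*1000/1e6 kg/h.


O3 demand (mg/h) = Q * dose * 1000 = 293.2 * 0.26 * 1000 = 76232 mg/h
Convert mg to kg: 76232 / 1e6 = 0.076232 kg/h

0.076232 kg/h


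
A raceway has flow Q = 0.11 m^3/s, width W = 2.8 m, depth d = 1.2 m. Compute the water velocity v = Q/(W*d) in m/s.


Cross-sectional area = W * d = 2.8 * 1.2 = 3.36 m^2
Velocity = Q / A = 0.11 / 3.36 = 0.0327381 m/s

0.0327381 m/s


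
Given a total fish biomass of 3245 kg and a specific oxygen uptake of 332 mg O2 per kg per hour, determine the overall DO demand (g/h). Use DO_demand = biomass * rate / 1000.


Total O2 consumption (mg/h) = 3245 kg * 332 mg/(kg*h) = 1077340 mg/h
Convert to g/h: 1077340 / 1000 = 1077.34 g/h

1077.34 g/h
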